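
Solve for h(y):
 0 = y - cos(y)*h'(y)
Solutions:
 h(y) = C1 + Integral(y/cos(y), y)


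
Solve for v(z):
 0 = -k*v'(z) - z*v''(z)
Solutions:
 v(z) = C1 + z^(1 - re(k))*(C2*sin(log(z)*Abs(im(k))) + C3*cos(log(z)*im(k)))


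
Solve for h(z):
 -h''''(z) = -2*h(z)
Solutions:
 h(z) = C1*exp(-2^(1/4)*z) + C2*exp(2^(1/4)*z) + C3*sin(2^(1/4)*z) + C4*cos(2^(1/4)*z)


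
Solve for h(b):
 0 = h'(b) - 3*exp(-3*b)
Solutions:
 h(b) = C1 - exp(-3*b)


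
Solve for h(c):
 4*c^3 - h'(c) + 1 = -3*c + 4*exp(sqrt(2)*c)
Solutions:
 h(c) = C1 + c^4 + 3*c^2/2 + c - 2*sqrt(2)*exp(sqrt(2)*c)


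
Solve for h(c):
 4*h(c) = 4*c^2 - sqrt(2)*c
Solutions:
 h(c) = c*(4*c - sqrt(2))/4


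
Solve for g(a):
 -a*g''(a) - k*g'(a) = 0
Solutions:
 g(a) = C1 + a^(1 - re(k))*(C2*sin(log(a)*Abs(im(k))) + C3*cos(log(a)*im(k)))


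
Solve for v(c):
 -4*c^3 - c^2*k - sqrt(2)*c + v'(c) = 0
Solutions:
 v(c) = C1 + c^4 + c^3*k/3 + sqrt(2)*c^2/2


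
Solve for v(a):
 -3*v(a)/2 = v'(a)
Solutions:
 v(a) = C1*exp(-3*a/2)


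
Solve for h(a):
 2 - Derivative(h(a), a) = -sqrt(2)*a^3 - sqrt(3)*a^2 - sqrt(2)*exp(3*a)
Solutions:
 h(a) = C1 + sqrt(2)*a^4/4 + sqrt(3)*a^3/3 + 2*a + sqrt(2)*exp(3*a)/3


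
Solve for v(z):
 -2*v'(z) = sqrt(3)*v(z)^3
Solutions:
 v(z) = -sqrt(-1/(C1 - sqrt(3)*z))
 v(z) = sqrt(-1/(C1 - sqrt(3)*z))


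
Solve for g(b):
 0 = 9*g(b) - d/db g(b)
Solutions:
 g(b) = C1*exp(9*b)


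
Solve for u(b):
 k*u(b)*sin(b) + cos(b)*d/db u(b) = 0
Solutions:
 u(b) = C1*exp(k*log(cos(b)))


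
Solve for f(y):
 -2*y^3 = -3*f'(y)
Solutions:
 f(y) = C1 + y^4/6


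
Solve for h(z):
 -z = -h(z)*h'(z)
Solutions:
 h(z) = -sqrt(C1 + z^2)
 h(z) = sqrt(C1 + z^2)


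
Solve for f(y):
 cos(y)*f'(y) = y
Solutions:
 f(y) = C1 + Integral(y/cos(y), y)


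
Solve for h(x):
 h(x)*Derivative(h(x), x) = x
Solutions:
 h(x) = -sqrt(C1 + x^2)
 h(x) = sqrt(C1 + x^2)


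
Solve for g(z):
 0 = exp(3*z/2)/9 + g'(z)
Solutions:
 g(z) = C1 - 2*exp(3*z/2)/27


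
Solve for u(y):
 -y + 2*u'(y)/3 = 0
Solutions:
 u(y) = C1 + 3*y^2/4


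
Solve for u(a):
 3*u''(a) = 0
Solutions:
 u(a) = C1 + C2*a


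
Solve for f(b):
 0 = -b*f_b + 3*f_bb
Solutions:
 f(b) = C1 + C2*erfi(sqrt(6)*b/6)


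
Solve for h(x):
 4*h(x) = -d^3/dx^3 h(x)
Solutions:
 h(x) = C3*exp(-2^(2/3)*x) + (C1*sin(2^(2/3)*sqrt(3)*x/2) + C2*cos(2^(2/3)*sqrt(3)*x/2))*exp(2^(2/3)*x/2)


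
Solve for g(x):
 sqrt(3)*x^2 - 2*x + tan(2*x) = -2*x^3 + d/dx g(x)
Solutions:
 g(x) = C1 + x^4/2 + sqrt(3)*x^3/3 - x^2 - log(cos(2*x))/2


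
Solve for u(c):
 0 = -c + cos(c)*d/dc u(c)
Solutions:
 u(c) = C1 + Integral(c/cos(c), c)


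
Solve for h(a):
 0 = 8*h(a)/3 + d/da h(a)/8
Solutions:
 h(a) = C1*exp(-64*a/3)


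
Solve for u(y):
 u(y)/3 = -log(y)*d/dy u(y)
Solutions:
 u(y) = C1*exp(-li(y)/3)


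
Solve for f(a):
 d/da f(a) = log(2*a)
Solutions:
 f(a) = C1 + a*log(a) - a + a*log(2)


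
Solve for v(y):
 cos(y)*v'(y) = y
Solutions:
 v(y) = C1 + Integral(y/cos(y), y)


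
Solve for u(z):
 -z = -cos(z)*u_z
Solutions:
 u(z) = C1 + Integral(z/cos(z), z)


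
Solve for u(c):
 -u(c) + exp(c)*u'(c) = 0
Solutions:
 u(c) = C1*exp(-exp(-c))


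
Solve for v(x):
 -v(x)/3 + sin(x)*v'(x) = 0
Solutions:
 v(x) = C1*(cos(x) - 1)^(1/6)/(cos(x) + 1)^(1/6)


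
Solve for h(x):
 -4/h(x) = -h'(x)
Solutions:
 h(x) = -sqrt(C1 + 8*x)
 h(x) = sqrt(C1 + 8*x)


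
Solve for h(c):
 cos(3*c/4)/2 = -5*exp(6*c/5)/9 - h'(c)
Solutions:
 h(c) = C1 - 25*exp(6*c/5)/54 - 2*sin(3*c/4)/3


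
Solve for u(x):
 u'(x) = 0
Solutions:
 u(x) = C1


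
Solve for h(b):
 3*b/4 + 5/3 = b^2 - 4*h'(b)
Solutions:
 h(b) = C1 + b^3/12 - 3*b^2/32 - 5*b/12


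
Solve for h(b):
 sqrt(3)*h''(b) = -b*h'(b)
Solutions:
 h(b) = C1 + C2*erf(sqrt(2)*3^(3/4)*b/6)


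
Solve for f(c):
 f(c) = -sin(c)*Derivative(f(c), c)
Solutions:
 f(c) = C1*sqrt(cos(c) + 1)/sqrt(cos(c) - 1)


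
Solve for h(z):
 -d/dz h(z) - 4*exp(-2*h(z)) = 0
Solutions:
 h(z) = log(-sqrt(C1 - 8*z))
 h(z) = log(C1 - 8*z)/2


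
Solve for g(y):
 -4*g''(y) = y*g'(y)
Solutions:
 g(y) = C1 + C2*erf(sqrt(2)*y/4)


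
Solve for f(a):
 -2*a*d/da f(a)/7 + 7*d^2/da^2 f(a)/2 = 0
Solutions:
 f(a) = C1 + C2*erfi(sqrt(2)*a/7)


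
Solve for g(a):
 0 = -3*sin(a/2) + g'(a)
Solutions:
 g(a) = C1 - 6*cos(a/2)


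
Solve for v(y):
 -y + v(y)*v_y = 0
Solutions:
 v(y) = -sqrt(C1 + y^2)
 v(y) = sqrt(C1 + y^2)


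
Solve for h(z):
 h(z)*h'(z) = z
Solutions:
 h(z) = -sqrt(C1 + z^2)
 h(z) = sqrt(C1 + z^2)


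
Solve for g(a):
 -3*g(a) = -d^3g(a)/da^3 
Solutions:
 g(a) = C3*exp(3^(1/3)*a) + (C1*sin(3^(5/6)*a/2) + C2*cos(3^(5/6)*a/2))*exp(-3^(1/3)*a/2)


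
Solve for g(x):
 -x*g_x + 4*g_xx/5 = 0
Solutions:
 g(x) = C1 + C2*erfi(sqrt(10)*x/4)


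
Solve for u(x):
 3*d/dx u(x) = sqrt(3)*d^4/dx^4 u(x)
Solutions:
 u(x) = C1 + C4*exp(3^(1/6)*x) + (C2*sin(3^(2/3)*x/2) + C3*cos(3^(2/3)*x/2))*exp(-3^(1/6)*x/2)


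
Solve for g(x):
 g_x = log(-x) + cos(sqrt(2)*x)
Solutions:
 g(x) = C1 + x*log(-x) - x + sqrt(2)*sin(sqrt(2)*x)/2


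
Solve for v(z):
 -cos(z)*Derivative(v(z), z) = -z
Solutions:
 v(z) = C1 + Integral(z/cos(z), z)


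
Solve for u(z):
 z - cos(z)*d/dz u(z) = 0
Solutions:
 u(z) = C1 + Integral(z/cos(z), z)


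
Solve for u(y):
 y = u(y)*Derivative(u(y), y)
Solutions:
 u(y) = -sqrt(C1 + y^2)
 u(y) = sqrt(C1 + y^2)


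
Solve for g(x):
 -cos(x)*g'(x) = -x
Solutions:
 g(x) = C1 + Integral(x/cos(x), x)


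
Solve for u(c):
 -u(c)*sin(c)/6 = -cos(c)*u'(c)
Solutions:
 u(c) = C1/cos(c)^(1/6)


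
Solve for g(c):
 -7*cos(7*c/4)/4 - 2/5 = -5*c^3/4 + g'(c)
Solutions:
 g(c) = C1 + 5*c^4/16 - 2*c/5 - sin(7*c/4)


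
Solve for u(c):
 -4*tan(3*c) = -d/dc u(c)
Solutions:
 u(c) = C1 - 4*log(cos(3*c))/3


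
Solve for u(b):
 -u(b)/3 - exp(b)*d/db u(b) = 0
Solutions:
 u(b) = C1*exp(exp(-b)/3)


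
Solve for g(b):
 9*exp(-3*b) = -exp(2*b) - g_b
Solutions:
 g(b) = C1 - exp(2*b)/2 + 3*exp(-3*b)


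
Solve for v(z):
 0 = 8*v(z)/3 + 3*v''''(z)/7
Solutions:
 v(z) = (C1*sin(14^(1/4)*sqrt(3)*z/3) + C2*cos(14^(1/4)*sqrt(3)*z/3))*exp(-14^(1/4)*sqrt(3)*z/3) + (C3*sin(14^(1/4)*sqrt(3)*z/3) + C4*cos(14^(1/4)*sqrt(3)*z/3))*exp(14^(1/4)*sqrt(3)*z/3)


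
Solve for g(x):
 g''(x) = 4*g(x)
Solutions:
 g(x) = C1*exp(-2*x) + C2*exp(2*x)


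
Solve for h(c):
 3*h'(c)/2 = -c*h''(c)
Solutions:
 h(c) = C1 + C2/sqrt(c)


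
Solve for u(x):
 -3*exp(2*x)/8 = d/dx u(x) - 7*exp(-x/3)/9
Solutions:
 u(x) = C1 - 3*exp(2*x)/16 - 7*exp(-x/3)/3


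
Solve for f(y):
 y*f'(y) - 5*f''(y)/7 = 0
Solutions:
 f(y) = C1 + C2*erfi(sqrt(70)*y/10)


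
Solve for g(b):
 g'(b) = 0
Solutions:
 g(b) = C1


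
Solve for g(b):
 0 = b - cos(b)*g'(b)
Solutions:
 g(b) = C1 + Integral(b/cos(b), b)


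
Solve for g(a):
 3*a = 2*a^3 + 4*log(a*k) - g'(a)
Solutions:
 g(a) = C1 + a^4/2 - 3*a^2/2 + 4*a*log(a*k) - 4*a


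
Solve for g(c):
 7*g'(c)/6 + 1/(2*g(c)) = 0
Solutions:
 g(c) = -sqrt(C1 - 42*c)/7
 g(c) = sqrt(C1 - 42*c)/7


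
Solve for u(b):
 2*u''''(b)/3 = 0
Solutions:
 u(b) = C1 + C2*b + C3*b^2 + C4*b^3


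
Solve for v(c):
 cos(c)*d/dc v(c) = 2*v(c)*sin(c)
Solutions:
 v(c) = C1/cos(c)^2


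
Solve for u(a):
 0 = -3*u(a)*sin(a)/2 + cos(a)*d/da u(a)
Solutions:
 u(a) = C1/cos(a)^(3/2)


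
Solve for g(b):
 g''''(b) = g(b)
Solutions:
 g(b) = C1*exp(-b) + C2*exp(b) + C3*sin(b) + C4*cos(b)


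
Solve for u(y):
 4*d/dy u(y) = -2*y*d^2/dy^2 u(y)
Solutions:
 u(y) = C1 + C2/y


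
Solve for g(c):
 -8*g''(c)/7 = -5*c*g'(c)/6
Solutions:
 g(c) = C1 + C2*erfi(sqrt(210)*c/24)


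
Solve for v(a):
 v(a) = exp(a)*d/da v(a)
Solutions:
 v(a) = C1*exp(-exp(-a))


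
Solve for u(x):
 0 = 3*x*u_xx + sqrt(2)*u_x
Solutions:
 u(x) = C1 + C2*x^(1 - sqrt(2)/3)


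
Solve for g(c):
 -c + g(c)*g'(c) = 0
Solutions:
 g(c) = -sqrt(C1 + c^2)
 g(c) = sqrt(C1 + c^2)


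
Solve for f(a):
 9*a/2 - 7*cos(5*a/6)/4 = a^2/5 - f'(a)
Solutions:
 f(a) = C1 + a^3/15 - 9*a^2/4 + 21*sin(5*a/6)/10


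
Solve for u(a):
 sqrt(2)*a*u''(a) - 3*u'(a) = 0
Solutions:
 u(a) = C1 + C2*a^(1 + 3*sqrt(2)/2)


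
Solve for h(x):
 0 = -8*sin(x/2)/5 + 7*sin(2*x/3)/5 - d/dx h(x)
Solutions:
 h(x) = C1 + 16*cos(x/2)/5 - 21*cos(2*x/3)/10


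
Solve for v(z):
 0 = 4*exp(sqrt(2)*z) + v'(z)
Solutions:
 v(z) = C1 - 2*sqrt(2)*exp(sqrt(2)*z)


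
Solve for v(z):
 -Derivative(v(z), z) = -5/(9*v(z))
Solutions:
 v(z) = -sqrt(C1 + 10*z)/3
 v(z) = sqrt(C1 + 10*z)/3


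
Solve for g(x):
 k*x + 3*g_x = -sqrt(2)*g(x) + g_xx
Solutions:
 g(x) = C1*exp(x*(3 - sqrt(4*sqrt(2) + 9))/2) + C2*exp(x*(3 + sqrt(4*sqrt(2) + 9))/2) - sqrt(2)*k*x/2 + 3*k/2


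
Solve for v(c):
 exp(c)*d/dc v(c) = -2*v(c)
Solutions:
 v(c) = C1*exp(2*exp(-c))


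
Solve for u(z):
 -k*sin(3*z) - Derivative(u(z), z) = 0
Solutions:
 u(z) = C1 + k*cos(3*z)/3


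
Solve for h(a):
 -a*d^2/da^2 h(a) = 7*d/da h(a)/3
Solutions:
 h(a) = C1 + C2/a^(4/3)


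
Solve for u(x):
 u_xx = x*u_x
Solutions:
 u(x) = C1 + C2*erfi(sqrt(2)*x/2)


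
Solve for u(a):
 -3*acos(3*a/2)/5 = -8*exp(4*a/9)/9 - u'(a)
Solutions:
 u(a) = C1 + 3*a*acos(3*a/2)/5 - sqrt(4 - 9*a^2)/5 - 2*exp(4*a/9)


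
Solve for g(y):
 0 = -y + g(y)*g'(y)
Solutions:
 g(y) = -sqrt(C1 + y^2)
 g(y) = sqrt(C1 + y^2)


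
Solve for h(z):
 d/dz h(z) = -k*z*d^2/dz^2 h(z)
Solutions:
 h(z) = C1 + z^(((re(k) - 1)*re(k) + im(k)^2)/(re(k)^2 + im(k)^2))*(C2*sin(log(z)*Abs(im(k))/(re(k)^2 + im(k)^2)) + C3*cos(log(z)*im(k)/(re(k)^2 + im(k)^2)))


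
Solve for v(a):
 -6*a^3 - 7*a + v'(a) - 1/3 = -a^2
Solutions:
 v(a) = C1 + 3*a^4/2 - a^3/3 + 7*a^2/2 + a/3


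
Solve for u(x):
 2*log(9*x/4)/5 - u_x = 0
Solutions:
 u(x) = C1 + 2*x*log(x)/5 - 4*x*log(2)/5 - 2*x/5 + 4*x*log(3)/5


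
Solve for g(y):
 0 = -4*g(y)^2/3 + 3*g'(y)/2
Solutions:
 g(y) = -9/(C1 + 8*y)


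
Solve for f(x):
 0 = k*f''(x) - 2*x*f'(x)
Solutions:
 f(x) = C1 + C2*erf(x*sqrt(-1/k))/sqrt(-1/k)


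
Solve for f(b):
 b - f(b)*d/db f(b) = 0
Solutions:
 f(b) = -sqrt(C1 + b^2)
 f(b) = sqrt(C1 + b^2)


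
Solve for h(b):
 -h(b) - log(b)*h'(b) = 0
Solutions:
 h(b) = C1*exp(-li(b))


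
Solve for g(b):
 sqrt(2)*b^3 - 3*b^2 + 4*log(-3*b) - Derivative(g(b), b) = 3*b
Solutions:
 g(b) = C1 + sqrt(2)*b^4/4 - b^3 - 3*b^2/2 + 4*b*log(-b) + 4*b*(-1 + log(3))


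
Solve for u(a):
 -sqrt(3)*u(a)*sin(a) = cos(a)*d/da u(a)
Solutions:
 u(a) = C1*cos(a)^(sqrt(3))


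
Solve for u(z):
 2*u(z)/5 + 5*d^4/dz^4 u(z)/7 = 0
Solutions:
 u(z) = (C1*sin(2^(3/4)*sqrt(5)*7^(1/4)*z/10) + C2*cos(2^(3/4)*sqrt(5)*7^(1/4)*z/10))*exp(-2^(3/4)*sqrt(5)*7^(1/4)*z/10) + (C3*sin(2^(3/4)*sqrt(5)*7^(1/4)*z/10) + C4*cos(2^(3/4)*sqrt(5)*7^(1/4)*z/10))*exp(2^(3/4)*sqrt(5)*7^(1/4)*z/10)


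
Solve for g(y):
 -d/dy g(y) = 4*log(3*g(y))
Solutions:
 Integral(1/(log(_y) + log(3)), (_y, g(y)))/4 = C1 - y


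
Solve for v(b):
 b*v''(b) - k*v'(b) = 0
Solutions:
 v(b) = C1 + b^(re(k) + 1)*(C2*sin(log(b)*Abs(im(k))) + C3*cos(log(b)*im(k)))


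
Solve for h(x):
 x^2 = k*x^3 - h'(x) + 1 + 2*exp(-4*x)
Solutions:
 h(x) = C1 + k*x^4/4 - x^3/3 + x - exp(-4*x)/2


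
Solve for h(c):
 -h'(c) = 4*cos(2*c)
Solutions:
 h(c) = C1 - 2*sin(2*c)


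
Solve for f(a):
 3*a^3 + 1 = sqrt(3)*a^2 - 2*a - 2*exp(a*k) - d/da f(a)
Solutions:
 f(a) = C1 - 3*a^4/4 + sqrt(3)*a^3/3 - a^2 - a - 2*exp(a*k)/k


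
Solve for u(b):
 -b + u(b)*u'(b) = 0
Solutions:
 u(b) = -sqrt(C1 + b^2)
 u(b) = sqrt(C1 + b^2)


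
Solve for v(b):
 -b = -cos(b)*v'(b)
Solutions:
 v(b) = C1 + Integral(b/cos(b), b)


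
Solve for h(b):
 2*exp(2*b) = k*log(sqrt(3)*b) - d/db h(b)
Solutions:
 h(b) = C1 + b*k*log(b) + b*k*(-1 + log(3)/2) - exp(2*b)


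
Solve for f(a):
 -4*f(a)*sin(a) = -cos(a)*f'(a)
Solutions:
 f(a) = C1/cos(a)^4


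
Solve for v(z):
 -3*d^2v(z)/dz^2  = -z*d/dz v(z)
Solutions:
 v(z) = C1 + C2*erfi(sqrt(6)*z/6)


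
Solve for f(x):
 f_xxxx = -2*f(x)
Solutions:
 f(x) = (C1*sin(2^(3/4)*x/2) + C2*cos(2^(3/4)*x/2))*exp(-2^(3/4)*x/2) + (C3*sin(2^(3/4)*x/2) + C4*cos(2^(3/4)*x/2))*exp(2^(3/4)*x/2)


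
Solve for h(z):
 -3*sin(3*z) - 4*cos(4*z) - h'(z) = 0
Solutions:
 h(z) = C1 - sin(4*z) + cos(3*z)


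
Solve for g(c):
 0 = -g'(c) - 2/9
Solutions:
 g(c) = C1 - 2*c/9


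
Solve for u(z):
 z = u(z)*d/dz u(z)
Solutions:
 u(z) = -sqrt(C1 + z^2)
 u(z) = sqrt(C1 + z^2)


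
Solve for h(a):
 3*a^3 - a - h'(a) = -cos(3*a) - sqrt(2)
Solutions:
 h(a) = C1 + 3*a^4/4 - a^2/2 + sqrt(2)*a + sin(3*a)/3


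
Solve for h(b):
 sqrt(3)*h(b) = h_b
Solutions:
 h(b) = C1*exp(sqrt(3)*b)


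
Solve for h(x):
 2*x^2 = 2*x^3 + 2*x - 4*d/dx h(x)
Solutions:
 h(x) = C1 + x^4/8 - x^3/6 + x^2/4


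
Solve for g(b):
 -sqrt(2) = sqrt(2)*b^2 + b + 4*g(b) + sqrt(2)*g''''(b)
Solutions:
 g(b) = -sqrt(2)*b^2/4 - b/4 + (C1*sin(2^(7/8)*b/2) + C2*cos(2^(7/8)*b/2))*exp(-2^(7/8)*b/2) + (C3*sin(2^(7/8)*b/2) + C4*cos(2^(7/8)*b/2))*exp(2^(7/8)*b/2) - sqrt(2)/4


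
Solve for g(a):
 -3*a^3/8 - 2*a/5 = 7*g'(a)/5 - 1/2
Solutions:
 g(a) = C1 - 15*a^4/224 - a^2/7 + 5*a/14


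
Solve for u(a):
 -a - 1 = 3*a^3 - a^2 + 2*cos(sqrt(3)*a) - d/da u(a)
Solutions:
 u(a) = C1 + 3*a^4/4 - a^3/3 + a^2/2 + a + 2*sqrt(3)*sin(sqrt(3)*a)/3


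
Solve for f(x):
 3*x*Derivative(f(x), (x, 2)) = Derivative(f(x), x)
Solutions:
 f(x) = C1 + C2*x^(4/3)


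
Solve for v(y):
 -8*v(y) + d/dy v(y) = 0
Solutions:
 v(y) = C1*exp(8*y)


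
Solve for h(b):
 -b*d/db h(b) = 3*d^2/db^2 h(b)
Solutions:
 h(b) = C1 + C2*erf(sqrt(6)*b/6)


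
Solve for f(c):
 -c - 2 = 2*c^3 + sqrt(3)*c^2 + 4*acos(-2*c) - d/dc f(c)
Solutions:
 f(c) = C1 + c^4/2 + sqrt(3)*c^3/3 + c^2/2 + 4*c*acos(-2*c) + 2*c + 2*sqrt(1 - 4*c^2)


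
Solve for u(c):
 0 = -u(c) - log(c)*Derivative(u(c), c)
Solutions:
 u(c) = C1*exp(-li(c))


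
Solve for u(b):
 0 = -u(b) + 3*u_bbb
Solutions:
 u(b) = C3*exp(3^(2/3)*b/3) + (C1*sin(3^(1/6)*b/2) + C2*cos(3^(1/6)*b/2))*exp(-3^(2/3)*b/6)


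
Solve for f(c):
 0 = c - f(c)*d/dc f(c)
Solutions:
 f(c) = -sqrt(C1 + c^2)
 f(c) = sqrt(C1 + c^2)


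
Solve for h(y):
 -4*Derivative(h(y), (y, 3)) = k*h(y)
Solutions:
 h(y) = C1*exp(2^(1/3)*y*(-k)^(1/3)/2) + C2*exp(2^(1/3)*y*(-k)^(1/3)*(-1 + sqrt(3)*I)/4) + C3*exp(-2^(1/3)*y*(-k)^(1/3)*(1 + sqrt(3)*I)/4)


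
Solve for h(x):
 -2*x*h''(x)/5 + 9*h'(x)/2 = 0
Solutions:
 h(x) = C1 + C2*x^(49/4)


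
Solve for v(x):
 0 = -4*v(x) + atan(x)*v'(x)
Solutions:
 v(x) = C1*exp(4*Integral(1/atan(x), x))


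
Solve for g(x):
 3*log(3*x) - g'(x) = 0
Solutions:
 g(x) = C1 + 3*x*log(x) - 3*x + x*log(27)


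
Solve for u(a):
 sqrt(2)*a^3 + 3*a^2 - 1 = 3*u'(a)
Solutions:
 u(a) = C1 + sqrt(2)*a^4/12 + a^3/3 - a/3


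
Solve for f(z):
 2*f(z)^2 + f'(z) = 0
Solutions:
 f(z) = 1/(C1 + 2*z)


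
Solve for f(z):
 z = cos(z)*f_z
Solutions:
 f(z) = C1 + Integral(z/cos(z), z)


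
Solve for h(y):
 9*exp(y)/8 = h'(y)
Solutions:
 h(y) = C1 + 9*exp(y)/8


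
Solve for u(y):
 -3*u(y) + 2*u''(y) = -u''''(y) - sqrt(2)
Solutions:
 u(y) = C1*exp(-y) + C2*exp(y) + C3*sin(sqrt(3)*y) + C4*cos(sqrt(3)*y) + sqrt(2)/3


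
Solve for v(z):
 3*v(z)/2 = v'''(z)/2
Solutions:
 v(z) = C3*exp(3^(1/3)*z) + (C1*sin(3^(5/6)*z/2) + C2*cos(3^(5/6)*z/2))*exp(-3^(1/3)*z/2)


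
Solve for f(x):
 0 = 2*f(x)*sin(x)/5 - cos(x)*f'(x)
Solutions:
 f(x) = C1/cos(x)^(2/5)


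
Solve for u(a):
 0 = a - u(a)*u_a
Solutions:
 u(a) = -sqrt(C1 + a^2)
 u(a) = sqrt(C1 + a^2)


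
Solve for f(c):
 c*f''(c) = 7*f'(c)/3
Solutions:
 f(c) = C1 + C2*c^(10/3)


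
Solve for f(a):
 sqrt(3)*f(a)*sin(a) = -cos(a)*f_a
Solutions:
 f(a) = C1*cos(a)^(sqrt(3))


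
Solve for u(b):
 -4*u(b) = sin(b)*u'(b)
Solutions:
 u(b) = C1*(cos(b)^2 + 2*cos(b) + 1)/(cos(b)^2 - 2*cos(b) + 1)


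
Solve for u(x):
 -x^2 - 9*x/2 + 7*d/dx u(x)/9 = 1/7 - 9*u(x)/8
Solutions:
 u(x) = C1*exp(-81*x/56) + 8*x^2/9 + 2020*x/729 - 739352/413343


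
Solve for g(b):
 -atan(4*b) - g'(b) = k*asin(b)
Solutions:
 g(b) = C1 - b*atan(4*b) - k*(b*asin(b) + sqrt(1 - b^2)) + log(16*b^2 + 1)/8


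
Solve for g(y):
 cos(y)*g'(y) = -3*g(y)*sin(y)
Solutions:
 g(y) = C1*cos(y)^3


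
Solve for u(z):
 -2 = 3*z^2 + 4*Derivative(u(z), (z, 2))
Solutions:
 u(z) = C1 + C2*z - z^4/16 - z^2/4


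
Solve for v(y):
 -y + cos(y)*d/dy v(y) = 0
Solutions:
 v(y) = C1 + Integral(y/cos(y), y)


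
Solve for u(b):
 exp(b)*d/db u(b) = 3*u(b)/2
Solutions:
 u(b) = C1*exp(-3*exp(-b)/2)


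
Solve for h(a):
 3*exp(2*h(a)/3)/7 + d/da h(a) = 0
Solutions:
 h(a) = 3*log(-sqrt(-1/(C1 - 3*a))) - 3*log(2) + 3*log(42)/2
 h(a) = 3*log(-1/(C1 - 3*a))/2 - 3*log(2) + 3*log(42)/2


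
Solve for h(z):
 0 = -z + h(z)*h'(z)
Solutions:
 h(z) = -sqrt(C1 + z^2)
 h(z) = sqrt(C1 + z^2)


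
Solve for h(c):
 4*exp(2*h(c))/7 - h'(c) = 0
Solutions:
 h(c) = log(-1/(C1 + 4*c))/2 - log(2) + log(14)/2
 h(c) = log(-sqrt(-1/(C1 + 4*c))) - log(2) + log(14)/2


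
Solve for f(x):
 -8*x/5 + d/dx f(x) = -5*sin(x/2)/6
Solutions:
 f(x) = C1 + 4*x^2/5 + 5*cos(x/2)/3


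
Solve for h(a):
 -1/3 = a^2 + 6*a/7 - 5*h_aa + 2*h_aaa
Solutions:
 h(a) = C1 + C2*a + C3*exp(5*a/2) + a^4/60 + 29*a^3/525 + 523*a^2/5250


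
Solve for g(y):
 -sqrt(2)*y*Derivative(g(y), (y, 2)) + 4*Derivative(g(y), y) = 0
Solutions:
 g(y) = C1 + C2*y^(1 + 2*sqrt(2))


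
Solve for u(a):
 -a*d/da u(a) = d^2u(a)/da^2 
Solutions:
 u(a) = C1 + C2*erf(sqrt(2)*a/2)


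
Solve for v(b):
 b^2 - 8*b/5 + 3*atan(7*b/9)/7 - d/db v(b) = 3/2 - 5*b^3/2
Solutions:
 v(b) = C1 + 5*b^4/8 + b^3/3 - 4*b^2/5 + 3*b*atan(7*b/9)/7 - 3*b/2 - 27*log(49*b^2 + 81)/98


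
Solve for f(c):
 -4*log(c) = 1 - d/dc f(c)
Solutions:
 f(c) = C1 + 4*c*log(c) - 3*c


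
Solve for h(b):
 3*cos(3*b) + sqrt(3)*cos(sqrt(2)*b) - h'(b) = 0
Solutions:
 h(b) = C1 + sin(3*b) + sqrt(6)*sin(sqrt(2)*b)/2


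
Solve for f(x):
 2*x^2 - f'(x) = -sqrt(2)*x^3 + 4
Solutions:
 f(x) = C1 + sqrt(2)*x^4/4 + 2*x^3/3 - 4*x


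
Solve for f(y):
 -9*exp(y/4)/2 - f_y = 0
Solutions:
 f(y) = C1 - 18*exp(y/4)


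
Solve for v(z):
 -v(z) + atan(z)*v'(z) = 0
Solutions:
 v(z) = C1*exp(Integral(1/atan(z), z))


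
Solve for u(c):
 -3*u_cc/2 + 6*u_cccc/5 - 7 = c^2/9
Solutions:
 u(c) = C1 + C2*c + C3*exp(-sqrt(5)*c/2) + C4*exp(sqrt(5)*c/2) - c^4/162 - 323*c^2/135


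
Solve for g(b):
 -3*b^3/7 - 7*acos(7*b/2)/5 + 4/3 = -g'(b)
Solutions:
 g(b) = C1 + 3*b^4/28 + 7*b*acos(7*b/2)/5 - 4*b/3 - sqrt(4 - 49*b^2)/5


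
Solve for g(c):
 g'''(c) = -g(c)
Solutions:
 g(c) = C3*exp(-c) + (C1*sin(sqrt(3)*c/2) + C2*cos(sqrt(3)*c/2))*exp(c/2)


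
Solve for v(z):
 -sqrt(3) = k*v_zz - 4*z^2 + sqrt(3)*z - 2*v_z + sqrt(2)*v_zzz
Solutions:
 v(z) = C1 + C2*exp(sqrt(2)*z*(-k + sqrt(k^2 + 8*sqrt(2)))/4) + C3*exp(-sqrt(2)*z*(k + sqrt(k^2 + 8*sqrt(2)))/4) - k^2*z - k*z^2 + sqrt(3)*k*z/4 - 2*z^3/3 + sqrt(3)*z^2/4 - 2*sqrt(2)*z + sqrt(3)*z/2


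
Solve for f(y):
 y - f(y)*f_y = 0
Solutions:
 f(y) = -sqrt(C1 + y^2)
 f(y) = sqrt(C1 + y^2)


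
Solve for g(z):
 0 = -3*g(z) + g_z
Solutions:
 g(z) = C1*exp(3*z)


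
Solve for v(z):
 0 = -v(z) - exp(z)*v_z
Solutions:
 v(z) = C1*exp(exp(-z))


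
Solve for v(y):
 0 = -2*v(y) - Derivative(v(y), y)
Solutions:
 v(y) = C1*exp(-2*y)


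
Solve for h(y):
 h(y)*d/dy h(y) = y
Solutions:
 h(y) = -sqrt(C1 + y^2)
 h(y) = sqrt(C1 + y^2)


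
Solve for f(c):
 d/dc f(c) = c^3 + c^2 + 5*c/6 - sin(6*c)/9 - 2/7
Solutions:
 f(c) = C1 + c^4/4 + c^3/3 + 5*c^2/12 - 2*c/7 + cos(6*c)/54


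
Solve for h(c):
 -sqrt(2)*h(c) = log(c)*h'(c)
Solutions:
 h(c) = C1*exp(-sqrt(2)*li(c))


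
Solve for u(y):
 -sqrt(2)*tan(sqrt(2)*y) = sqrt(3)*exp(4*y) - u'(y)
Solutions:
 u(y) = C1 + sqrt(3)*exp(4*y)/4 - log(cos(sqrt(2)*y))


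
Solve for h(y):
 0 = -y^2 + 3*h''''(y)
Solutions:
 h(y) = C1 + C2*y + C3*y^2 + C4*y^3 + y^6/1080


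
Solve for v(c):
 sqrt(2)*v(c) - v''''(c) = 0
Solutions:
 v(c) = C1*exp(-2^(1/8)*c) + C2*exp(2^(1/8)*c) + C3*sin(2^(1/8)*c) + C4*cos(2^(1/8)*c)


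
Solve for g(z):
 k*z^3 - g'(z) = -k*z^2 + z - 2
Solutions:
 g(z) = C1 + k*z^4/4 + k*z^3/3 - z^2/2 + 2*z


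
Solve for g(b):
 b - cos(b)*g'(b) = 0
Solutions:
 g(b) = C1 + Integral(b/cos(b), b)


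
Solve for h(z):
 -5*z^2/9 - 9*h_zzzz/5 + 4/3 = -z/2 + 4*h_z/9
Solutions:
 h(z) = C1 + C4*exp(-20^(1/3)*3^(2/3)*z/9) - 5*z^3/12 + 9*z^2/16 + 3*z + (C2*sin(20^(1/3)*3^(1/6)*z/6) + C3*cos(20^(1/3)*3^(1/6)*z/6))*exp(20^(1/3)*3^(2/3)*z/18)


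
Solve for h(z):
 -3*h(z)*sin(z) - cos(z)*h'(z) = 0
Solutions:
 h(z) = C1*cos(z)^3


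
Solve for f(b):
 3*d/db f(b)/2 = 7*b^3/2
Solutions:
 f(b) = C1 + 7*b^4/12


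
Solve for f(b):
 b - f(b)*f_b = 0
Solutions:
 f(b) = -sqrt(C1 + b^2)
 f(b) = sqrt(C1 + b^2)


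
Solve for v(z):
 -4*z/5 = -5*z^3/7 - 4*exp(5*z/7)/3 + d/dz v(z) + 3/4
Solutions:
 v(z) = C1 + 5*z^4/28 - 2*z^2/5 - 3*z/4 + 28*exp(5*z/7)/15


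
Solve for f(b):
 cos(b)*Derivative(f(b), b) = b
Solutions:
 f(b) = C1 + Integral(b/cos(b), b)


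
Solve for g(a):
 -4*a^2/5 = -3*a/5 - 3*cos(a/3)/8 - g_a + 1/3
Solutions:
 g(a) = C1 + 4*a^3/15 - 3*a^2/10 + a/3 - 9*sin(a/3)/8


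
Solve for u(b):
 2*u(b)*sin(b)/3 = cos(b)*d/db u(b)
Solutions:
 u(b) = C1/cos(b)^(2/3)


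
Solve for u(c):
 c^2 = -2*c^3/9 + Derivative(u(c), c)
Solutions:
 u(c) = C1 + c^4/18 + c^3/3


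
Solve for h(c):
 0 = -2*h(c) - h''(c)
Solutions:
 h(c) = C1*sin(sqrt(2)*c) + C2*cos(sqrt(2)*c)


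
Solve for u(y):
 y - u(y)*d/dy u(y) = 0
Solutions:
 u(y) = -sqrt(C1 + y^2)
 u(y) = sqrt(C1 + y^2)


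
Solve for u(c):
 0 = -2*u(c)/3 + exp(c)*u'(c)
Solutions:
 u(c) = C1*exp(-2*exp(-c)/3)


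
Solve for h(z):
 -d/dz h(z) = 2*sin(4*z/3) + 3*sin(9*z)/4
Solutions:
 h(z) = C1 + 3*cos(4*z/3)/2 + cos(9*z)/12


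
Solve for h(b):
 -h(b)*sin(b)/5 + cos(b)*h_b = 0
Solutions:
 h(b) = C1/cos(b)^(1/5)


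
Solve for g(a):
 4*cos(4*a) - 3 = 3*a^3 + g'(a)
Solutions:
 g(a) = C1 - 3*a^4/4 - 3*a + sin(4*a)


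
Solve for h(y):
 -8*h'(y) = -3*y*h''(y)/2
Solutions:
 h(y) = C1 + C2*y^(19/3)


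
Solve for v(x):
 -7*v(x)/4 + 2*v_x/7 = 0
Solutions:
 v(x) = C1*exp(49*x/8)


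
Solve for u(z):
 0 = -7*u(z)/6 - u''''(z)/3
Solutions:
 u(z) = (C1*sin(14^(1/4)*z/2) + C2*cos(14^(1/4)*z/2))*exp(-14^(1/4)*z/2) + (C3*sin(14^(1/4)*z/2) + C4*cos(14^(1/4)*z/2))*exp(14^(1/4)*z/2)


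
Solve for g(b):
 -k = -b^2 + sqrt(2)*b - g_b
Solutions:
 g(b) = C1 - b^3/3 + sqrt(2)*b^2/2 + b*k


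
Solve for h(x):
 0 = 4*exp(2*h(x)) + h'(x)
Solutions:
 h(x) = log(-sqrt(-1/(C1 - 4*x))) - log(2)/2
 h(x) = log(-1/(C1 - 4*x))/2 - log(2)/2


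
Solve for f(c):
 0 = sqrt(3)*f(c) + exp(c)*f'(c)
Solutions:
 f(c) = C1*exp(sqrt(3)*exp(-c))


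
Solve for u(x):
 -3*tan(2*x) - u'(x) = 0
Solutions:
 u(x) = C1 + 3*log(cos(2*x))/2


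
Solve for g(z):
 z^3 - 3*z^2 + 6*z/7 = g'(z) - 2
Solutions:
 g(z) = C1 + z^4/4 - z^3 + 3*z^2/7 + 2*z


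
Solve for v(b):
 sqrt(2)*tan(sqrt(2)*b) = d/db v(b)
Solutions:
 v(b) = C1 - log(cos(sqrt(2)*b))


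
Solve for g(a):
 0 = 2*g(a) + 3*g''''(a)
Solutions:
 g(a) = (C1*sin(6^(3/4)*a/6) + C2*cos(6^(3/4)*a/6))*exp(-6^(3/4)*a/6) + (C3*sin(6^(3/4)*a/6) + C4*cos(6^(3/4)*a/6))*exp(6^(3/4)*a/6)


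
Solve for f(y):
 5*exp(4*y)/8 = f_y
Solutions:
 f(y) = C1 + 5*exp(4*y)/32


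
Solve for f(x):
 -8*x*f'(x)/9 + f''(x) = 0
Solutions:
 f(x) = C1 + C2*erfi(2*x/3)


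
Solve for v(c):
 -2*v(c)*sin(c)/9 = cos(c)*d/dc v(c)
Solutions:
 v(c) = C1*cos(c)^(2/9)


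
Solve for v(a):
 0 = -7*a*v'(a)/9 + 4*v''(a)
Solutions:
 v(a) = C1 + C2*erfi(sqrt(14)*a/12)


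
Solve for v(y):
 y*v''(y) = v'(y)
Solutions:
 v(y) = C1 + C2*y^2


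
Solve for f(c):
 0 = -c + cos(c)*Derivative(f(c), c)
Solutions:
 f(c) = C1 + Integral(c/cos(c), c)


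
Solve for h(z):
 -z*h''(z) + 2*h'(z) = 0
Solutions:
 h(z) = C1 + C2*z^3


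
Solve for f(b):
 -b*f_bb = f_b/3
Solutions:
 f(b) = C1 + C2*b^(2/3)


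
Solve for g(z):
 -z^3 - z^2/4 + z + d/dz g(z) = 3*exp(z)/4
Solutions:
 g(z) = C1 + z^4/4 + z^3/12 - z^2/2 + 3*exp(z)/4


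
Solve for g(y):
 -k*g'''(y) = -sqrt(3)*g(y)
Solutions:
 g(y) = C1*exp(3^(1/6)*y*(1/k)^(1/3)) + C2*exp(y*(-3^(1/6) + 3^(2/3)*I)*(1/k)^(1/3)/2) + C3*exp(-y*(3^(1/6) + 3^(2/3)*I)*(1/k)^(1/3)/2)


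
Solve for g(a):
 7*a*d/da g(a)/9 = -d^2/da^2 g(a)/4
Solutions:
 g(a) = C1 + C2*erf(sqrt(14)*a/3)


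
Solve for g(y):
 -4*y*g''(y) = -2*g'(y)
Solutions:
 g(y) = C1 + C2*y^(3/2)


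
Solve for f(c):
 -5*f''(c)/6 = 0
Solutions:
 f(c) = C1 + C2*c


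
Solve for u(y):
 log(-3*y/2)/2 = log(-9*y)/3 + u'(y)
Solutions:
 u(y) = C1 + y*log(-y)/6 + y*(-log(24) - 1)/6


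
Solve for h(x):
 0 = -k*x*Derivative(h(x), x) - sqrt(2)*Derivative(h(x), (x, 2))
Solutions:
 h(x) = Piecewise((-2^(3/4)*sqrt(pi)*C1*erf(2^(1/4)*sqrt(k)*x/2)/(2*sqrt(k)) - C2, (k > 0) | (k < 0)), (-C1*x - C2, True))


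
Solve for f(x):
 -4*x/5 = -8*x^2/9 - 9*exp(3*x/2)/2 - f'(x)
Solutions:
 f(x) = C1 - 8*x^3/27 + 2*x^2/5 - 3*exp(3*x/2)


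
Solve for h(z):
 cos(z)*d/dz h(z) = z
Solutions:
 h(z) = C1 + Integral(z/cos(z), z)


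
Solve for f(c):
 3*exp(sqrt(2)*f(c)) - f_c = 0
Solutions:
 f(c) = sqrt(2)*(2*log(-1/(C1 + 3*c)) - log(2))/4


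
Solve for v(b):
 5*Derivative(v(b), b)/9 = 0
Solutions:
 v(b) = C1


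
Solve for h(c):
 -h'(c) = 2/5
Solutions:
 h(c) = C1 - 2*c/5


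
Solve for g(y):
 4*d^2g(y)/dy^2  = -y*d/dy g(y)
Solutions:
 g(y) = C1 + C2*erf(sqrt(2)*y/4)


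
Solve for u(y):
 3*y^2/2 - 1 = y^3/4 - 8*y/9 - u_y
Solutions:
 u(y) = C1 + y^4/16 - y^3/2 - 4*y^2/9 + y


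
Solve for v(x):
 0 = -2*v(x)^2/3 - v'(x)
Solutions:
 v(x) = 3/(C1 + 2*x)


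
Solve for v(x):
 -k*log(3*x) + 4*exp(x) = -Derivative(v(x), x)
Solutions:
 v(x) = C1 + k*x*log(x) + k*x*(-1 + log(3)) - 4*exp(x)


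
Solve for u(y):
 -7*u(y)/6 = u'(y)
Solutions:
 u(y) = C1*exp(-7*y/6)


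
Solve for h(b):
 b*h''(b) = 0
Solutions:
 h(b) = C1 + C2*b


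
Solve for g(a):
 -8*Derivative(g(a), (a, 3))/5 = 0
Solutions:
 g(a) = C1 + C2*a + C3*a^2


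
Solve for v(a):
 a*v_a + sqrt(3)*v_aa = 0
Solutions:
 v(a) = C1 + C2*erf(sqrt(2)*3^(3/4)*a/6)


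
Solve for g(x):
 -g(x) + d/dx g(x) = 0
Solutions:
 g(x) = C1*exp(x)


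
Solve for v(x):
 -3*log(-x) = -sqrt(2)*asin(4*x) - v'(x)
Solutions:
 v(x) = C1 + 3*x*log(-x) - 3*x - sqrt(2)*(x*asin(4*x) + sqrt(1 - 16*x^2)/4)


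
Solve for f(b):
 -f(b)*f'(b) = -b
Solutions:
 f(b) = -sqrt(C1 + b^2)
 f(b) = sqrt(C1 + b^2)


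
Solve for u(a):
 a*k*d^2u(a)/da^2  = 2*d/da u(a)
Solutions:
 u(a) = C1 + a^(((re(k) + 2)*re(k) + im(k)^2)/(re(k)^2 + im(k)^2))*(C2*sin(2*log(a)*Abs(im(k))/(re(k)^2 + im(k)^2)) + C3*cos(2*log(a)*im(k)/(re(k)^2 + im(k)^2)))


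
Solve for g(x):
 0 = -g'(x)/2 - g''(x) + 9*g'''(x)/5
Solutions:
 g(x) = C1 + C2*exp(x*(5 - sqrt(115))/18) + C3*exp(x*(5 + sqrt(115))/18)


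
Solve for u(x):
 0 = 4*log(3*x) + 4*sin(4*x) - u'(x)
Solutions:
 u(x) = C1 + 4*x*log(x) - 4*x + 4*x*log(3) - cos(4*x)


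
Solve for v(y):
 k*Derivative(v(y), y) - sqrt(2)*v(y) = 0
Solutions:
 v(y) = C1*exp(sqrt(2)*y/k)


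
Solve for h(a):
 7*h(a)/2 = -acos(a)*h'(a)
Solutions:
 h(a) = C1*exp(-7*Integral(1/acos(a), a)/2)


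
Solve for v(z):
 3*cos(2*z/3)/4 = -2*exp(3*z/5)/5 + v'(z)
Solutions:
 v(z) = C1 + 2*exp(3*z/5)/3 + 9*sin(2*z/3)/8


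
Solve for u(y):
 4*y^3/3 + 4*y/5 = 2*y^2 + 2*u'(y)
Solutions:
 u(y) = C1 + y^4/6 - y^3/3 + y^2/5


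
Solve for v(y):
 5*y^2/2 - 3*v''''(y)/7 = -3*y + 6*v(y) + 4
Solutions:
 v(y) = 5*y^2/12 + y/2 + (C1*sin(2^(3/4)*7^(1/4)*y/2) + C2*cos(2^(3/4)*7^(1/4)*y/2))*exp(-2^(3/4)*7^(1/4)*y/2) + (C3*sin(2^(3/4)*7^(1/4)*y/2) + C4*cos(2^(3/4)*7^(1/4)*y/2))*exp(2^(3/4)*7^(1/4)*y/2) - 2/3


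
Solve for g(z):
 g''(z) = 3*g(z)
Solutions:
 g(z) = C1*exp(-sqrt(3)*z) + C2*exp(sqrt(3)*z)


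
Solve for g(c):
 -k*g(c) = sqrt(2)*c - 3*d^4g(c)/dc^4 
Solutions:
 g(c) = C1*exp(-3^(3/4)*c*k^(1/4)/3) + C2*exp(3^(3/4)*c*k^(1/4)/3) + C3*exp(-3^(3/4)*I*c*k^(1/4)/3) + C4*exp(3^(3/4)*I*c*k^(1/4)/3) - sqrt(2)*c/k


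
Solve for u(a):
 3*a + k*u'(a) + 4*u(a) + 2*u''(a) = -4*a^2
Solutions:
 u(a) = C1*exp(a*(-k + sqrt(k^2 - 32))/4) + C2*exp(-a*(k + sqrt(k^2 - 32))/4) - a^2 + a*k/2 - 3*a/4 - k^2/8 + 3*k/16 + 1


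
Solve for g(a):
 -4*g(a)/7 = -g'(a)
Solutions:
 g(a) = C1*exp(4*a/7)


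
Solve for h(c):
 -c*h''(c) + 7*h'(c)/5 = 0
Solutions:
 h(c) = C1 + C2*c^(12/5)


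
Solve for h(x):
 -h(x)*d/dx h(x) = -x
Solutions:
 h(x) = -sqrt(C1 + x^2)
 h(x) = sqrt(C1 + x^2)


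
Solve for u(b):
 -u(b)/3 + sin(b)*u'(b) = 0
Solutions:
 u(b) = C1*(cos(b) - 1)^(1/6)/(cos(b) + 1)^(1/6)


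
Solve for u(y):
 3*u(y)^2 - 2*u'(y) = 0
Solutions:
 u(y) = -2/(C1 + 3*y)


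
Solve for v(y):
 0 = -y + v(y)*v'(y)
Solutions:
 v(y) = -sqrt(C1 + y^2)
 v(y) = sqrt(C1 + y^2)


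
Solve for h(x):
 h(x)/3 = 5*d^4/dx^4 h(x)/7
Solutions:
 h(x) = C1*exp(-15^(3/4)*7^(1/4)*x/15) + C2*exp(15^(3/4)*7^(1/4)*x/15) + C3*sin(15^(3/4)*7^(1/4)*x/15) + C4*cos(15^(3/4)*7^(1/4)*x/15)


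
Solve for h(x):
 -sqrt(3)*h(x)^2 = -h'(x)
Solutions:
 h(x) = -1/(C1 + sqrt(3)*x)


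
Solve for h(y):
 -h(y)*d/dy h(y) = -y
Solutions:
 h(y) = -sqrt(C1 + y^2)
 h(y) = sqrt(C1 + y^2)


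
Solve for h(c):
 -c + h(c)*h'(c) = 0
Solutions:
 h(c) = -sqrt(C1 + c^2)
 h(c) = sqrt(C1 + c^2)


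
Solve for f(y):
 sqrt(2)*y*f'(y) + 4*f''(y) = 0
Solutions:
 f(y) = C1 + C2*erf(2^(3/4)*y/4)


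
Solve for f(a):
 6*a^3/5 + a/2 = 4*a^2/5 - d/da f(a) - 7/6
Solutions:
 f(a) = C1 - 3*a^4/10 + 4*a^3/15 - a^2/4 - 7*a/6


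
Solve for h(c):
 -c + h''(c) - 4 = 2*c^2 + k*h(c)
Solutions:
 h(c) = C1*exp(-c*sqrt(k)) + C2*exp(c*sqrt(k)) - 2*c^2/k - c/k - 4/k - 4/k^2


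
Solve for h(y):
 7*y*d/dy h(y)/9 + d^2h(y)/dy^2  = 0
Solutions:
 h(y) = C1 + C2*erf(sqrt(14)*y/6)


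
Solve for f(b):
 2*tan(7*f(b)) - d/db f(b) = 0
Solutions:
 f(b) = -asin(C1*exp(14*b))/7 + pi/7
 f(b) = asin(C1*exp(14*b))/7


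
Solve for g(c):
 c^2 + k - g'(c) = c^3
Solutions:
 g(c) = C1 - c^4/4 + c^3/3 + c*k


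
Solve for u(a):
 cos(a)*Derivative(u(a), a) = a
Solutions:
 u(a) = C1 + Integral(a/cos(a), a)


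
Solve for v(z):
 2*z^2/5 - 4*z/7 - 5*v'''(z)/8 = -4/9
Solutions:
 v(z) = C1 + C2*z + C3*z^2 + 4*z^5/375 - 4*z^4/105 + 16*z^3/135


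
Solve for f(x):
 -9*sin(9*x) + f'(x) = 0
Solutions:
 f(x) = C1 - cos(9*x)


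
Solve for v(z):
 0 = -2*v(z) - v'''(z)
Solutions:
 v(z) = C3*exp(-2^(1/3)*z) + (C1*sin(2^(1/3)*sqrt(3)*z/2) + C2*cos(2^(1/3)*sqrt(3)*z/2))*exp(2^(1/3)*z/2)


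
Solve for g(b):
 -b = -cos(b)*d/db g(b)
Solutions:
 g(b) = C1 + Integral(b/cos(b), b)


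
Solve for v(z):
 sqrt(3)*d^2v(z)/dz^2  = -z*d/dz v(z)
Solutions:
 v(z) = C1 + C2*erf(sqrt(2)*3^(3/4)*z/6)


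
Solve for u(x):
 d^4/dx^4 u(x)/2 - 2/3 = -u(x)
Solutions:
 u(x) = (C1*sin(2^(3/4)*x/2) + C2*cos(2^(3/4)*x/2))*exp(-2^(3/4)*x/2) + (C3*sin(2^(3/4)*x/2) + C4*cos(2^(3/4)*x/2))*exp(2^(3/4)*x/2) + 2/3


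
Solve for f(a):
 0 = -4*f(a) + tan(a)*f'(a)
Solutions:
 f(a) = C1*sin(a)^4


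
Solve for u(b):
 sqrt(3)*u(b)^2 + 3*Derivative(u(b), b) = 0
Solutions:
 u(b) = 3/(C1 + sqrt(3)*b)


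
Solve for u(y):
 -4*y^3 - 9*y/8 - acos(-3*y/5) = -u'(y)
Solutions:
 u(y) = C1 + y^4 + 9*y^2/16 + y*acos(-3*y/5) + sqrt(25 - 9*y^2)/3


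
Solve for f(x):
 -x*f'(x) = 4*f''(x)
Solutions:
 f(x) = C1 + C2*erf(sqrt(2)*x/4)


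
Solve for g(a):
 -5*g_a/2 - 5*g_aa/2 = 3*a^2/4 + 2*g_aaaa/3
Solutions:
 g(a) = C1 + C2*exp(-5^(1/3)*a*(-(3 + sqrt(14))^(1/3) + 5^(1/3)/(3 + sqrt(14))^(1/3))/4)*sin(sqrt(3)*5^(1/3)*a*(5^(1/3)/(3 + sqrt(14))^(1/3) + (3 + sqrt(14))^(1/3))/4) + C3*exp(-5^(1/3)*a*(-(3 + sqrt(14))^(1/3) + 5^(1/3)/(3 + sqrt(14))^(1/3))/4)*cos(sqrt(3)*5^(1/3)*a*(5^(1/3)/(3 + sqrt(14))^(1/3) + (3 + sqrt(14))^(1/3))/4) + C4*exp(5^(1/3)*a*(-(3 + sqrt(14))^(1/3) + 5^(1/3)/(3 + sqrt(14))^(1/3))/2) - a^3/10 + 3*a^2/10 - 3*a/5


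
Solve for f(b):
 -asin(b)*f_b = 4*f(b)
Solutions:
 f(b) = C1*exp(-4*Integral(1/asin(b), b))


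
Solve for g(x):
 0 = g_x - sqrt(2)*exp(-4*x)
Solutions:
 g(x) = C1 - sqrt(2)*exp(-4*x)/4


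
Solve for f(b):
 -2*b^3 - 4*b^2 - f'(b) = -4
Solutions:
 f(b) = C1 - b^4/2 - 4*b^3/3 + 4*b


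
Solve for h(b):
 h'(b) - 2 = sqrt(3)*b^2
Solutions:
 h(b) = C1 + sqrt(3)*b^3/3 + 2*b


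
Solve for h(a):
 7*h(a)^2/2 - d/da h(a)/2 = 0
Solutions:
 h(a) = -1/(C1 + 7*a)


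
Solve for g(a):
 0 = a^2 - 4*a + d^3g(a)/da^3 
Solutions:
 g(a) = C1 + C2*a + C3*a^2 - a^5/60 + a^4/6


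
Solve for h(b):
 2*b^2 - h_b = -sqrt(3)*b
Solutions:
 h(b) = C1 + 2*b^3/3 + sqrt(3)*b^2/2


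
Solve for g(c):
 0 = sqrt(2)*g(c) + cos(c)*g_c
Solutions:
 g(c) = C1*(sin(c) - 1)^(sqrt(2)/2)/(sin(c) + 1)^(sqrt(2)/2)


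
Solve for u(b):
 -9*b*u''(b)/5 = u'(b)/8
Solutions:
 u(b) = C1 + C2*b^(67/72)


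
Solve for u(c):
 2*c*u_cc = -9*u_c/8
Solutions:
 u(c) = C1 + C2*c^(7/16)


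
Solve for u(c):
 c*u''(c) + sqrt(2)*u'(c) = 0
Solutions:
 u(c) = C1 + C2*c^(1 - sqrt(2))


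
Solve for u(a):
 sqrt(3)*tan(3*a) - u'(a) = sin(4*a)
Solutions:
 u(a) = C1 - sqrt(3)*log(cos(3*a))/3 + cos(4*a)/4


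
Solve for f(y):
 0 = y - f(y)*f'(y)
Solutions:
 f(y) = -sqrt(C1 + y^2)
 f(y) = sqrt(C1 + y^2)


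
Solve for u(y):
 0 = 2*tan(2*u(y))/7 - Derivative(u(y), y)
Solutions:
 u(y) = -asin(C1*exp(4*y/7))/2 + pi/2
 u(y) = asin(C1*exp(4*y/7))/2


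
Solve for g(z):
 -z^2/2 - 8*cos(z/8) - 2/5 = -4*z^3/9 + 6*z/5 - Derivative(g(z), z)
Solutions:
 g(z) = C1 - z^4/9 + z^3/6 + 3*z^2/5 + 2*z/5 + 64*sin(z/8)


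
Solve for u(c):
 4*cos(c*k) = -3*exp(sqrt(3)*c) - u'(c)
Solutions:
 u(c) = C1 - sqrt(3)*exp(sqrt(3)*c) - 4*sin(c*k)/k


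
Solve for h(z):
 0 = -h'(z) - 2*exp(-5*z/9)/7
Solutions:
 h(z) = C1 + 18*exp(-5*z/9)/35


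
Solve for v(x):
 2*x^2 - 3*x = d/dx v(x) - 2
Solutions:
 v(x) = C1 + 2*x^3/3 - 3*x^2/2 + 2*x


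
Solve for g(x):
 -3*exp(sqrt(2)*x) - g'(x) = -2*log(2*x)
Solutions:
 g(x) = C1 + 2*x*log(x) + 2*x*(-1 + log(2)) - 3*sqrt(2)*exp(sqrt(2)*x)/2


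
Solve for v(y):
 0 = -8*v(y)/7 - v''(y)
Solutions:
 v(y) = C1*sin(2*sqrt(14)*y/7) + C2*cos(2*sqrt(14)*y/7)


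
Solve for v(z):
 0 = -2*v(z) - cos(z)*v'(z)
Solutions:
 v(z) = C1*(sin(z) - 1)/(sin(z) + 1)


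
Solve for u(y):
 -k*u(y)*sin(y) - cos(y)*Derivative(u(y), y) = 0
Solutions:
 u(y) = C1*exp(k*log(cos(y)))


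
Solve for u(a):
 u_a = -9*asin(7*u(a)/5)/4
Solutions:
 Integral(1/asin(7*_y/5), (_y, u(a))) = C1 - 9*a/4


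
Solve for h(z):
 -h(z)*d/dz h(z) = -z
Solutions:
 h(z) = -sqrt(C1 + z^2)
 h(z) = sqrt(C1 + z^2)


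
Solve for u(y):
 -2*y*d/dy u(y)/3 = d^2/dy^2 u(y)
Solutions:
 u(y) = C1 + C2*erf(sqrt(3)*y/3)


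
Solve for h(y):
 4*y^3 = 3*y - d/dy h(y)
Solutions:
 h(y) = C1 - y^4 + 3*y^2/2


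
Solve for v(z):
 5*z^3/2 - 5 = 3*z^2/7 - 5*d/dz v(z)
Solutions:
 v(z) = C1 - z^4/8 + z^3/35 + z


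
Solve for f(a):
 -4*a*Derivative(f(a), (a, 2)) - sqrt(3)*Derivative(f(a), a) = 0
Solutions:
 f(a) = C1 + C2*a^(1 - sqrt(3)/4)


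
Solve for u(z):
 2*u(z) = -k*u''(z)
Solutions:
 u(z) = C1*exp(-sqrt(2)*z*sqrt(-1/k)) + C2*exp(sqrt(2)*z*sqrt(-1/k))


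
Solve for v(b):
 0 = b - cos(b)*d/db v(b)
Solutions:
 v(b) = C1 + Integral(b/cos(b), b)


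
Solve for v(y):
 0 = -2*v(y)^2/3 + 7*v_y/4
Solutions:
 v(y) = -21/(C1 + 8*y)


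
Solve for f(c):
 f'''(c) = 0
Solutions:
 f(c) = C1 + C2*c + C3*c^2


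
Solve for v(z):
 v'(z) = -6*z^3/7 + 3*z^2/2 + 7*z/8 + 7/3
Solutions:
 v(z) = C1 - 3*z^4/14 + z^3/2 + 7*z^2/16 + 7*z/3


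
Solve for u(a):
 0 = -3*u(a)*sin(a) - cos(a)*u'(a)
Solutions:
 u(a) = C1*cos(a)^3


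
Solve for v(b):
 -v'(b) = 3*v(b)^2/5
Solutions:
 v(b) = 5/(C1 + 3*b)


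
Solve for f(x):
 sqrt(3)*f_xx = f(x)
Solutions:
 f(x) = C1*exp(-3^(3/4)*x/3) + C2*exp(3^(3/4)*x/3)


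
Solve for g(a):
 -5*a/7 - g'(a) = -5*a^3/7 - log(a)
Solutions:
 g(a) = C1 + 5*a^4/28 - 5*a^2/14 + a*log(a) - a


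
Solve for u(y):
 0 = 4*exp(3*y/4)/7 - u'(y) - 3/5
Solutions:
 u(y) = C1 - 3*y/5 + 16*exp(3*y/4)/21


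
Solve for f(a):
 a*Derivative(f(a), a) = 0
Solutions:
 f(a) = C1


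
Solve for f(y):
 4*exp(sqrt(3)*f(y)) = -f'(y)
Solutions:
 f(y) = sqrt(3)*(2*log(1/(C1 + 4*y)) - log(3))/6


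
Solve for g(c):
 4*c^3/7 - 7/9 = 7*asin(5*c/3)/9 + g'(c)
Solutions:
 g(c) = C1 + c^4/7 - 7*c*asin(5*c/3)/9 - 7*c/9 - 7*sqrt(9 - 25*c^2)/45


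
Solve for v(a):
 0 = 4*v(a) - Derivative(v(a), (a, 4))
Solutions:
 v(a) = C1*exp(-sqrt(2)*a) + C2*exp(sqrt(2)*a) + C3*sin(sqrt(2)*a) + C4*cos(sqrt(2)*a)


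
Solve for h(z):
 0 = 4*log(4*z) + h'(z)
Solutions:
 h(z) = C1 - 4*z*log(z) - z*log(256) + 4*z


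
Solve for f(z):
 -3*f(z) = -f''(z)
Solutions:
 f(z) = C1*exp(-sqrt(3)*z) + C2*exp(sqrt(3)*z)


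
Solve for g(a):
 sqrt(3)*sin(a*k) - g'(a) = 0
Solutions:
 g(a) = C1 - sqrt(3)*cos(a*k)/k


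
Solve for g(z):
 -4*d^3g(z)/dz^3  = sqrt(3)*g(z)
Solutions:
 g(z) = C3*exp(-2^(1/3)*3^(1/6)*z/2) + (C1*sin(2^(1/3)*3^(2/3)*z/4) + C2*cos(2^(1/3)*3^(2/3)*z/4))*exp(2^(1/3)*3^(1/6)*z/4)


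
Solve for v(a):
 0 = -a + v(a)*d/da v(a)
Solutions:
 v(a) = -sqrt(C1 + a^2)
 v(a) = sqrt(C1 + a^2)


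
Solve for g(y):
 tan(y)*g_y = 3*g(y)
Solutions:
 g(y) = C1*sin(y)^3


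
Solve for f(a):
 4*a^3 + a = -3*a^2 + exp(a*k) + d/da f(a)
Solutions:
 f(a) = C1 + a^4 + a^3 + a^2/2 - exp(a*k)/k


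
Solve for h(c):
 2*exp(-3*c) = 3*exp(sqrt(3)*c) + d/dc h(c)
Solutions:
 h(c) = C1 - sqrt(3)*exp(sqrt(3)*c) - 2*exp(-3*c)/3


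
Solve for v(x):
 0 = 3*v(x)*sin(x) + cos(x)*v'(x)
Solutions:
 v(x) = C1*cos(x)^3


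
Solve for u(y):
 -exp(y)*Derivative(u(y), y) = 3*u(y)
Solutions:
 u(y) = C1*exp(3*exp(-y))


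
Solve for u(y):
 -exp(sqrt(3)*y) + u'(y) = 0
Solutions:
 u(y) = C1 + sqrt(3)*exp(sqrt(3)*y)/3


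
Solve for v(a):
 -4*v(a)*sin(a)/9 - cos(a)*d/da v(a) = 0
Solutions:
 v(a) = C1*cos(a)^(4/9)


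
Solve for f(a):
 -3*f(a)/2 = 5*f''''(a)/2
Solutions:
 f(a) = (C1*sin(sqrt(2)*3^(1/4)*5^(3/4)*a/10) + C2*cos(sqrt(2)*3^(1/4)*5^(3/4)*a/10))*exp(-sqrt(2)*3^(1/4)*5^(3/4)*a/10) + (C3*sin(sqrt(2)*3^(1/4)*5^(3/4)*a/10) + C4*cos(sqrt(2)*3^(1/4)*5^(3/4)*a/10))*exp(sqrt(2)*3^(1/4)*5^(3/4)*a/10)


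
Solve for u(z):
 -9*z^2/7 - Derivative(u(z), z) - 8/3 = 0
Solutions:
 u(z) = C1 - 3*z^3/7 - 8*z/3


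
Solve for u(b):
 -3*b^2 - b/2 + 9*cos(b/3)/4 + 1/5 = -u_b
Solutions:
 u(b) = C1 + b^3 + b^2/4 - b/5 - 27*sin(b/3)/4
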